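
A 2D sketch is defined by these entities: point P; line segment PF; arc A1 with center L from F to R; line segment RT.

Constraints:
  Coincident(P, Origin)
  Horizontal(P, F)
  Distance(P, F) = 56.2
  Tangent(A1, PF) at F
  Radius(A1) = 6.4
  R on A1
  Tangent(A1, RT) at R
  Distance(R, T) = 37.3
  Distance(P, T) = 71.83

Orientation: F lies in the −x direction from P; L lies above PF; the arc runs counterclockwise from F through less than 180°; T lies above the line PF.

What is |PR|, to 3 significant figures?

50.5

Checks: ∠(LF, FP) = 90.00° ✓; |LF| = 6.400 ✓; |LR| = 6.400 ✓; ∠(LR, RT) = 90.00° ✓; |RT| = 37.30 ✓; |PT| = 71.83 ✓.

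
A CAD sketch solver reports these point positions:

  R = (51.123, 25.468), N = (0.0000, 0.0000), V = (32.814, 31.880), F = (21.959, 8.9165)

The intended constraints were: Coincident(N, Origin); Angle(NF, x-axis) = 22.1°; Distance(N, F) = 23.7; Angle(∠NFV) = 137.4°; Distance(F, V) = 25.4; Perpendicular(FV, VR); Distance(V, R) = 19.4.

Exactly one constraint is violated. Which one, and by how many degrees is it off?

Perpendicular(FV, VR) — off by 6.00°.

N = (0.00, 0.00) ✓; NF at 22.10° ✓; |NF| = 23.70 ✓; ∠NFV = 137.4° ✓; |FV| = 25.40 ✓; ∠(FV, VR) = 84.00° ✗; |VR| = 19.40 ✓.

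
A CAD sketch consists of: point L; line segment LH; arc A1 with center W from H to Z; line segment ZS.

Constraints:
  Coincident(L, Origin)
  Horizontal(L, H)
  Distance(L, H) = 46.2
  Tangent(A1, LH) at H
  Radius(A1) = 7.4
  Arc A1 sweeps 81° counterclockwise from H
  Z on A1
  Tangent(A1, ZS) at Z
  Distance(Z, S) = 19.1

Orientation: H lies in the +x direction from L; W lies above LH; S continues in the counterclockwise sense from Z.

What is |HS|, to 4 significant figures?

27.14

On A1, H sits at bearing -90° from W; an 81° counterclockwise sweep puts Z at bearing -9°, so Z = W + 7.4·(cos -9°, sin -9°) = (53.51, 6.242). Tangency of A1 to ZS means the radius WZ is perpendicular to ZS, so ZS runs along (−sin -9°, cos -9°); with |ZS| = 19.1, S = (56.50, 25.11). Then |HS| = |S − H| = 27.14.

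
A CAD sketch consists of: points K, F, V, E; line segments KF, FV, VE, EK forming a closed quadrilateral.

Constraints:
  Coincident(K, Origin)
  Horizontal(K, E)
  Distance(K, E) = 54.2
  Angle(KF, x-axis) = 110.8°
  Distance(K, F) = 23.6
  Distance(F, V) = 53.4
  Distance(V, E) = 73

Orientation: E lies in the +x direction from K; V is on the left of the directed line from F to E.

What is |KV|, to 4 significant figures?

69.42

K is at the origin; KE is horizontal with |KE| = 54.2 and E in +x, so E = (54.2, 0). KF runs at 110.8° with |KF| = 23.6, so F = (-8.381, 22.06). V is determined by |FV| = 53.4 and |VE| = 73.0 together: it lies at the intersection of circle(F, 53.4) and circle(E, 73.0). With |FE| = 66.36, the foot of the radical line on FE is 14.51 from F and the perpendicular offset is √(53.4² − 14.51²) = 51.39. Taking the left-of-FE solution: V = (22.39, 65.70).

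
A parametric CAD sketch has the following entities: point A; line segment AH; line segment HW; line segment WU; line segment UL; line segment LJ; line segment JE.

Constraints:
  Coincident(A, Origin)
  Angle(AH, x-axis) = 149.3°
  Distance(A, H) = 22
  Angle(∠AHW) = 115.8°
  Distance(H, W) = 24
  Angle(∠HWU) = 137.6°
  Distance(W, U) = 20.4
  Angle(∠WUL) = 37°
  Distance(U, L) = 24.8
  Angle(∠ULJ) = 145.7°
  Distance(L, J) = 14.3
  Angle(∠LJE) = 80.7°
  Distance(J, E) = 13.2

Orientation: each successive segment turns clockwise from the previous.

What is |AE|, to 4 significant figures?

34.79

A is at the origin; AH runs at 149.3° with length 22.0, so H = (-18.92, 11.23). ∠AHW = 115.8° gives HW at 85.10° from the x-axis; with |HW| = 24.0, W = (-16.87, 35.14). ∠HWU = 137.6° gives WU at 42.70° from the x-axis; with |WU| = 20.4, U = (-1.874, 48.98). ∠WUL = 37.0° gives UL at -100.3° from the x-axis; with |UL| = 24.8, L = (-6.309, 24.58). ∠ULJ = 145.7° gives LJ at -134.6° from the x-axis; with |LJ| = 14.3, J = (-16.35, 14.40). ∠LJE = 80.7° gives JE at 126.1° from the x-axis; with |JE| = 13.2, E = (-24.13, 25.06). Then |AE| = |E − A| = 34.79.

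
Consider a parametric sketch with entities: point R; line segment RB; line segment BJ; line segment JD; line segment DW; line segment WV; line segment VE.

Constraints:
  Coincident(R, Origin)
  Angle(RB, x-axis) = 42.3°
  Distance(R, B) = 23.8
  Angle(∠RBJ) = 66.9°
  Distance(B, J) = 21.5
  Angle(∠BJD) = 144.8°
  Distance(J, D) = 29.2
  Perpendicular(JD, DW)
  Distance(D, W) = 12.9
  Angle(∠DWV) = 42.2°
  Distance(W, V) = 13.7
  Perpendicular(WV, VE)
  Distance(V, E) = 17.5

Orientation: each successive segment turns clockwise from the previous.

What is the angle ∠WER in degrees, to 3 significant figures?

32.0°

R is at the origin; RB runs at 42.3° with length 23.8, so B = (17.6, 16.0). ∠RBJ = 66.9° gives BJ at -70.8° from the x-axis; with |BJ| = 21.5, J = (24.7, -4.29). ∠BJD = 144.8° gives JD at -106° from the x-axis; with |JD| = 29.2, D = (16.6, -32.4). JD ⟂ DW, so DW runs at 164°; with |DW| = 12.9, W = (4.22, -28.8). ∠DWV = 42.2° gives WV at 26.2° from the x-axis; with |WV| = 13.7, V = (16.5, -22.8). The perpendicularity gives VE at right angles to WV, so VE runs at -63.8°; with |VE| = 17.5, E = (24.2, -38.5). Then cos ∠WER = EW·ER / (|EW||ER|), giving 32.0°.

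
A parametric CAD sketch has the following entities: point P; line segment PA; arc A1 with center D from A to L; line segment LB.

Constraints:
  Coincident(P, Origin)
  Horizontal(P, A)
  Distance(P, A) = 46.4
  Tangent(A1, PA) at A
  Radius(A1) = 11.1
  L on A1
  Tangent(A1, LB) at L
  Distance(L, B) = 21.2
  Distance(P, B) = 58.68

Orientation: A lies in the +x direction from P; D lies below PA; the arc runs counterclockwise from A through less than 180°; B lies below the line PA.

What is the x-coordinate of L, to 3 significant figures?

36.7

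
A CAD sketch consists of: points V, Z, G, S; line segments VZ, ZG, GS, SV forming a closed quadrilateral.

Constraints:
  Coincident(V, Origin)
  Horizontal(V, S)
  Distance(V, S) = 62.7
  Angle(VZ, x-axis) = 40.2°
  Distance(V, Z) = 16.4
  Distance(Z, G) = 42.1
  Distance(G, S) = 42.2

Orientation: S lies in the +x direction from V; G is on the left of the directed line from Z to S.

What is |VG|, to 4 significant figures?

58.50

V is at the origin; V and S share the same y with |VS| = 62.7 and S in +x, so S = (62.7, 0). VZ runs at 40.2° with |VZ| = 16.4, so Z = (12.53, 10.59). G is determined by |ZG| = 42.1 and |GS| = 42.2 together: it lies at the intersection of circle(Z, 42.1) and circle(S, 42.2). With |ZS| = 51.28, the foot of the radical line on ZS is 25.56 from Z and the perpendicular offset is √(42.1² − 25.56²) = 33.46. Taking the left-of-ZS solution: G = (44.44, 38.04).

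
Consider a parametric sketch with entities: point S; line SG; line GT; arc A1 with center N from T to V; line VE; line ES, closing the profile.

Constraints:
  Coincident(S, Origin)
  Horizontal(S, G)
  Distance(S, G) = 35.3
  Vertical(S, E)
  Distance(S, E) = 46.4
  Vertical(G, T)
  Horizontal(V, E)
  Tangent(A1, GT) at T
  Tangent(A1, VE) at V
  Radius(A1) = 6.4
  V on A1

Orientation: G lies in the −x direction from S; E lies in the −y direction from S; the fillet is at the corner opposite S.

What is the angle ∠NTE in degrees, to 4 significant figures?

10.28°

S is at the origin; S and G share the same y with |SG| = 35.3 and G on the −x side, so G = (-35.30, 0.000). SE is vertical with |SE| = 46.4 and E on the −y side, so E = (0.000, -46.40). The virtual corner opposite S is at (-35.30, -46.40). The tangent condition forces NT to be normal to GT and since A1 is tangent to VE there, NV ⟂ VE, with radius 6.4, so the center N sits 6.4 in from both sides at N = (-28.90, -40.00). That places the tangent points at T = (-35.30, -40.00) on GT and V = (-28.90, -46.40) on VE. Then cos ∠NTE = TN·TE / (|TN||TE|), giving 10.28°.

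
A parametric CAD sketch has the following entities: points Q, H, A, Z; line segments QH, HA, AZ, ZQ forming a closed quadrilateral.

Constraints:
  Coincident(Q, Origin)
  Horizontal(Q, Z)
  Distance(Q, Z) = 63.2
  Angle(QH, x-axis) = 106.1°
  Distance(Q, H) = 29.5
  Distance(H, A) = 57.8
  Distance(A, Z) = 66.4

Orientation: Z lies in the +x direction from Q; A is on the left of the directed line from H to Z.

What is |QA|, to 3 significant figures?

73.1

Checks: QH at 106.1° ✓; |HA| = 57.80 ✓; |AZ| = 66.40 ✓.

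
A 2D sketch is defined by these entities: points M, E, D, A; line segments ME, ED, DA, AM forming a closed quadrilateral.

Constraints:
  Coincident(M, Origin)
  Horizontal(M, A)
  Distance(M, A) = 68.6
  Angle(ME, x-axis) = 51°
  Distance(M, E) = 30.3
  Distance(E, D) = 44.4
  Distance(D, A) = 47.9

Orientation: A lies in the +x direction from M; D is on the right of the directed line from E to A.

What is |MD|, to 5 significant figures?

32.487

Checks: |MA| = 68.60 ✓; |ME| = 30.30 ✓; |ED| = 44.40 ✓; |DA| = 47.90 ✓.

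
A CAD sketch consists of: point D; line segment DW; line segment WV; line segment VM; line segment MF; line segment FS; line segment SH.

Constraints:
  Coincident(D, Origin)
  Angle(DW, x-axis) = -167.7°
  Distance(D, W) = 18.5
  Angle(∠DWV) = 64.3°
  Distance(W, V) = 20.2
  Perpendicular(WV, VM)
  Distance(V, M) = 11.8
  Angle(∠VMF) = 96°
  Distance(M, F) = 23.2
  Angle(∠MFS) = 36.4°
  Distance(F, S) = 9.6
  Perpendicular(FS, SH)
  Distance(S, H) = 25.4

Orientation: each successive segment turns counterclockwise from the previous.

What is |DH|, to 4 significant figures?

16.56

∠MFS = 36.4° gives FS at -94.40° from the x-axis; with |FS| = 9.6, S = (-9.371, -2.491). The perpendicularity gives SH at right angles to FS, so SH runs at -4.400°; with |SH| = 25.4, H = (15.95, -4.440). Then |DH| = |H − D| = 16.56.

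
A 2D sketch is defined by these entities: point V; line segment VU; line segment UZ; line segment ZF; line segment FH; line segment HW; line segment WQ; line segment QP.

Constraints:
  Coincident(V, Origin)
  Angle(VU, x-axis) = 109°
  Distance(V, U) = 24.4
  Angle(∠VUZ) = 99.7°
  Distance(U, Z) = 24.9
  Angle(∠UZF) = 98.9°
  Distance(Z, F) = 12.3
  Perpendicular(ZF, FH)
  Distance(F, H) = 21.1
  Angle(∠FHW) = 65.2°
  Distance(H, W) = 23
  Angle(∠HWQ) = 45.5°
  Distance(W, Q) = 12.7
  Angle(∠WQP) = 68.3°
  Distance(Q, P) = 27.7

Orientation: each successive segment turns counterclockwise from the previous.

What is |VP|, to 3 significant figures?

16.6

V is at the origin; VU runs at 109.0° with length 24.4, so U = (-7.94, 23.1). ∠VUZ = 99.7° gives UZ at -171° from the x-axis; with |UZ| = 24.9, Z = (-32.5, 19.0). ∠UZF = 98.9° gives ZF at -89.6° from the x-axis; with |ZF| = 12.3, F = (-32.4, 6.75). ZF is perpendicular to FH, so FH runs at 0.400°; with |FH| = 21.1, H = (-11.3, 6.89). ∠FHW = 65.2° gives HW at 115° from the x-axis; with |HW| = 23.0, W = (-21.1, 27.7). ∠HWQ = 45.5° gives WQ at -110° from the x-axis; with |WQ| = 12.7, Q = (-25.5, 15.8). ∠WQP = 68.3° gives QP at 1.40° from the x-axis; with |QP| = 27.7, P = (2.16, 16.5). Then |VP| = |P − V| = 16.6.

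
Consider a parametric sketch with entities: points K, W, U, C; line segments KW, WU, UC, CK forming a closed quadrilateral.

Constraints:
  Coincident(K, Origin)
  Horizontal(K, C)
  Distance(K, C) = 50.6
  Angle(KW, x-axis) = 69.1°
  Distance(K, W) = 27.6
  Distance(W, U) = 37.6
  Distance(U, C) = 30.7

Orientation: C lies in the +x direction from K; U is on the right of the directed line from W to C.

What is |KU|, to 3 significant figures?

23.7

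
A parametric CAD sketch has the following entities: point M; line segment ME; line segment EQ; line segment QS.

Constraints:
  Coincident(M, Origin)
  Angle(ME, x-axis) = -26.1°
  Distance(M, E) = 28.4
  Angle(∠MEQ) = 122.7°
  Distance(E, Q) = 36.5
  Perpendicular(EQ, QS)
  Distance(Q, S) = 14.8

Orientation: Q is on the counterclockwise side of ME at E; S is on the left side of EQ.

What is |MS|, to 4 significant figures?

52.64

M is at the origin; ME runs at -26.1° with length 28.4, so E = 28.4·(cos -26.1°, sin -26.1°) = (25.50, -12.49). ∠MEQ = 122.7°, so EQ runs at -26.1° + (180° − 122.7°) = 31.20° from the x-axis; with |EQ| = 36.5, Q = E + 36.5·(cos 31.20°, sin 31.20°) = (56.72, 6.414). EQ is perpendicular to QS; with |QS| = 14.8 on the left of EQ, S = Q + 14.8·(-0.5180, 0.8554) = (49.06, 19.07). Then |MS| = |S − M| = 52.64.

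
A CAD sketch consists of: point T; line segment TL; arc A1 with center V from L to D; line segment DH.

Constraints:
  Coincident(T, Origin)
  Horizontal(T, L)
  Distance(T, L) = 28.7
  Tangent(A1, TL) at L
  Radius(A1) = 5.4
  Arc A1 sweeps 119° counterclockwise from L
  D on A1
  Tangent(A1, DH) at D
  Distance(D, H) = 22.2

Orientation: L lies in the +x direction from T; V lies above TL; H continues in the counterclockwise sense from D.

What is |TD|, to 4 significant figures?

34.37

T is at the origin; T and L share the same y with |TL| = 28.7 and L on the +x side, so L = (28.70, 0.000). Tangency of A1 to TL means the radius VL is perpendicular to TL, so V = L + (0, 5.4) = (28.70, 5.400). On A1, L sits at bearing -90° from V; a 119° counterclockwise sweep puts D at bearing 29°, so D = V + 5.4·(cos 29°, sin 29°) = (33.42, 8.018). Then |TD| = |D − T| = 34.37.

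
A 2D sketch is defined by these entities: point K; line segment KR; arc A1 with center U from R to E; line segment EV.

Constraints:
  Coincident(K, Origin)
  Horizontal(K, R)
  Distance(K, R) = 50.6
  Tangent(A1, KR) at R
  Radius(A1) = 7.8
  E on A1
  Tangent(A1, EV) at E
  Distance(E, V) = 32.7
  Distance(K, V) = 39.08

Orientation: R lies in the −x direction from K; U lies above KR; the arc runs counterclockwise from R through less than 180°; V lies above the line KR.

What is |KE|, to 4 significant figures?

44.38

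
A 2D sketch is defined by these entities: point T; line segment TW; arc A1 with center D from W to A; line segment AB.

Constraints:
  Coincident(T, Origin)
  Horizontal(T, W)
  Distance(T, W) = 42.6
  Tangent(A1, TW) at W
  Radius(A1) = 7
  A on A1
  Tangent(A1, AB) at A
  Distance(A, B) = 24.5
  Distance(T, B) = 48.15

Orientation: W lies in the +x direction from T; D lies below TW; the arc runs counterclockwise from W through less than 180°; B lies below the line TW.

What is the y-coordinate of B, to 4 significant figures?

-31.68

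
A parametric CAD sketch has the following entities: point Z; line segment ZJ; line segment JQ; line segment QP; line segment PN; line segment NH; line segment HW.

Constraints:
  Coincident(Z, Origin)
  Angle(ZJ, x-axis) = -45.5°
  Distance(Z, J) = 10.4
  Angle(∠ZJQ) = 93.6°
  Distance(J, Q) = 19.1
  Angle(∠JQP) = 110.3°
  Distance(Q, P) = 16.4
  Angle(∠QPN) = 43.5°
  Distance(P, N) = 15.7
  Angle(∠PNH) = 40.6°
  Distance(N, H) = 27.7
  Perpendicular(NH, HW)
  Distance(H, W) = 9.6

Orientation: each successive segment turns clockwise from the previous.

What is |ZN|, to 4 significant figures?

11.52

Z is at the origin; ZJ runs at -45.5° with length 10.4, so J = (7.289, -7.418). ∠ZJQ = 93.6° gives JQ at -131.9° from the x-axis; with |JQ| = 19.1, Q = (-5.466, -21.63). ∠JQP = 110.3° gives QP at 158.4° from the x-axis; with |QP| = 16.4, P = (-20.71, -15.60). ∠QPN = 43.5° gives PN at 21.90° from the x-axis; with |PN| = 15.7, N = (-6.147, -9.741). Then |ZN| = |N − Z| = 11.52.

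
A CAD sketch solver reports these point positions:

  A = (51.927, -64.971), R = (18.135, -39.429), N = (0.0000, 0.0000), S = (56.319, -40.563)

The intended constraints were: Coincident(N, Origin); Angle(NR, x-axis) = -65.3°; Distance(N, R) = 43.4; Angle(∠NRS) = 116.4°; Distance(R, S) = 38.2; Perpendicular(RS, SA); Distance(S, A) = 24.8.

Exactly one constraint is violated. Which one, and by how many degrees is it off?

Perpendicular(RS, SA) — off by 8.50°.

N = (0.00, 0.00) ✓; NR at -65.30° ✓; |NR| = 43.40 ✓; ∠NRS = 116.4° ✓; |RS| = 38.20 ✓; ∠(RS, SA) = 98.50° ✗; |SA| = 24.80 ✓.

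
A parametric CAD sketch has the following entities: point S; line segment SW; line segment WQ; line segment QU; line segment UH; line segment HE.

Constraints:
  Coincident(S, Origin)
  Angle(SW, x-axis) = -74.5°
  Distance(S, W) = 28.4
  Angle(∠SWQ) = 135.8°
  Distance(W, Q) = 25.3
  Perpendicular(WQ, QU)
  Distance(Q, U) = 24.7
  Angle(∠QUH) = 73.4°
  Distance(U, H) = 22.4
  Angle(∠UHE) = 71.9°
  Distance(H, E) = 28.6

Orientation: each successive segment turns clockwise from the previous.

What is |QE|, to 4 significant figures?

7.352

∠QUH = 73.4° gives UH at 44.70° from the x-axis; with |UH| = 22.4, H = (-10.30, -21.94). ∠UHE = 71.9° gives HE at -63.40° from the x-axis; with |HE| = 28.6, E = (2.502, -47.51). Then |QE| = |E − Q| = 7.352.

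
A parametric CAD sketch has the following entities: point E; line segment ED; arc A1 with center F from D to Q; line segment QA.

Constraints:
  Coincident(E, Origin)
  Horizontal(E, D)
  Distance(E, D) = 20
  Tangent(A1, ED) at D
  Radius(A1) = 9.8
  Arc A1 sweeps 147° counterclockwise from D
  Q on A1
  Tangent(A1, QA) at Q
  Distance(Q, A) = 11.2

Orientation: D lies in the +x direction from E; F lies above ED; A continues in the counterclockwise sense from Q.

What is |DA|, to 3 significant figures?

24.5

E is at the origin; ED is horizontal with |ED| = 20.0 and D on the +x side, so D = (20.0, 0.00). The tangent condition forces FD to be normal to ED, so F = D + (0, 9.8) = (20.0, 9.80). On A1, D sits at bearing -90° from F; a 147° counterclockwise sweep puts Q at bearing 57°, so Q = F + 9.8·(cos 57°, sin 57°) = (25.3, 18.0). Since A1 is tangent to QA there, FQ ⟂ QA, so QA runs along (−sin 57°, cos 57°); with |QA| = 11.2, A = (15.9, 24.1). Then |DA| = |A − D| = 24.5.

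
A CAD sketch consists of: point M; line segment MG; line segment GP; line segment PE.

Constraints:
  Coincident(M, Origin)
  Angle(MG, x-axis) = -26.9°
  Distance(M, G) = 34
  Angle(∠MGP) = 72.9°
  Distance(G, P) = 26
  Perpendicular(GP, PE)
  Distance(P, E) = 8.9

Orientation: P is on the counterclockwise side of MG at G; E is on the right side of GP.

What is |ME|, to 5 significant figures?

44.382

∠MGP = 72.9°, so GP runs at -26.9° + (180° − 72.9°) = 80.200° from the x-axis; with |GP| = 26.0, P = G + 26.0·(cos 80.200°, sin 80.200°) = (34.747, 10.238). GP is perpendicular to PE; with |PE| = 8.9 on the right of GP, E = P + 8.9·(0.98541, -0.17021) = (43.517, 8.7230). Then |ME| = |E − M| = 44.382.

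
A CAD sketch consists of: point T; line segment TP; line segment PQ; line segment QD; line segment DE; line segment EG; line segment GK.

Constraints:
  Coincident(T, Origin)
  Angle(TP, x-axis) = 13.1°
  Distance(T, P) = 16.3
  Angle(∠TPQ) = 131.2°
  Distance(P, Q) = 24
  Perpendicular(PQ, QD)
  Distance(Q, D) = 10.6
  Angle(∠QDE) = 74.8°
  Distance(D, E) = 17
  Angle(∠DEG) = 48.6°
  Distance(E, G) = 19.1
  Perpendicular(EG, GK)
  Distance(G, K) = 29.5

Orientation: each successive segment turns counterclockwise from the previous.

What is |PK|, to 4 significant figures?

44.64

T is at the origin; TP runs at 13.1° with length 16.3, so P = (15.88, 3.694). ∠TPQ = 131.2° gives PQ at 61.90° from the x-axis; with |PQ| = 24.0, Q = (27.18, 24.87). PQ ⟂ QD, so QD runs at 151.9°; with |QD| = 10.6, D = (17.83, 29.86). ∠QDE = 74.8° gives DE at -102.9° from the x-axis; with |DE| = 17.0, E = (14.03, 13.29). ∠DEG = 48.6° gives EG at 28.50° from the x-axis; with |EG| = 19.1, G = (30.82, 22.40). EG ⟂ GK, so GK runs at 118.5°; with |GK| = 29.5, K = (16.74, 48.33). Then |PK| = |K − P| = 44.64.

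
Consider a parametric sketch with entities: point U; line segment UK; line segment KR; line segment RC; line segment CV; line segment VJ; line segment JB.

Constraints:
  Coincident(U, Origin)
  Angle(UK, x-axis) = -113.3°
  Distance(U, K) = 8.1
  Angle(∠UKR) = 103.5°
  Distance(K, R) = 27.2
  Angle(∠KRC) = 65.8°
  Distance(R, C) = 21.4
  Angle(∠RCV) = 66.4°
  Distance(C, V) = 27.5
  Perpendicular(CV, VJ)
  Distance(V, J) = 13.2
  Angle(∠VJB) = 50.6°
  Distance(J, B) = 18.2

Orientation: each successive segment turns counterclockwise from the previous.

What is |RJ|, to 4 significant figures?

19.99

∠RCV = 66.4° gives CV at -169.0° from the x-axis; with |CV| = 27.5, V = (-3.751, -8.095). The perpendicularity gives VJ at right angles to CV, so VJ runs at -79.00°; with |VJ| = 13.2, J = (-1.232, -21.05). Then |RJ| = |J − R| = 19.99.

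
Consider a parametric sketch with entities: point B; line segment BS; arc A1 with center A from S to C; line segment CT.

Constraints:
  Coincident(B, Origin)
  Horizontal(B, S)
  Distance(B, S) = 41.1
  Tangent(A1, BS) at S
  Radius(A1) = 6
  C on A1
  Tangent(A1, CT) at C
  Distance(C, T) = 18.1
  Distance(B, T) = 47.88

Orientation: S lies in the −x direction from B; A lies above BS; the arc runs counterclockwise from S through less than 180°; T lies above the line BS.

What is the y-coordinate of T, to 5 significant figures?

25.066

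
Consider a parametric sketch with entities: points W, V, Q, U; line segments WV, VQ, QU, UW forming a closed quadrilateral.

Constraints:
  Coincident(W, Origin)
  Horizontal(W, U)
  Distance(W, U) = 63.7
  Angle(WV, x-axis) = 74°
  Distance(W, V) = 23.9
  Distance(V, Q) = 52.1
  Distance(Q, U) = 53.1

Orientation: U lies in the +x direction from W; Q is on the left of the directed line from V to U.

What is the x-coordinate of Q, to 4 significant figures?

50.27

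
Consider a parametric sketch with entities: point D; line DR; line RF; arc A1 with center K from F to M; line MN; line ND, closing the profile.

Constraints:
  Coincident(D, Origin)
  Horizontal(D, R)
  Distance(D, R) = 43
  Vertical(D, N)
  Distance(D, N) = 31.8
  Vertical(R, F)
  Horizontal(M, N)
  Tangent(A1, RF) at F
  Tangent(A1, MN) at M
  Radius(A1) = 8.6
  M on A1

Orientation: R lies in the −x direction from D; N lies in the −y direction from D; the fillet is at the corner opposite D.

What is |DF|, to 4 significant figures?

48.86

D is at the origin; D and R share the same y with |DR| = 43.0 and R on the −x side, so R = (-43.00, 0.000). DN is vertical with |DN| = 31.8 and N on the −y side, so N = (0.000, -31.80). The virtual corner opposite D is at (-43.00, -31.80). Since A1 is tangent to RF there, KF ⟂ RF and tangency of A1 to MN means the radius KM is perpendicular to MN, with radius 8.6, so the center K sits 8.6 in from both sides at K = (-34.40, -23.20). That places the tangent points at F = (-43.00, -23.20) on RF and M = (-34.40, -31.80) on MN. Then |DF| = |F − D| = 48.86.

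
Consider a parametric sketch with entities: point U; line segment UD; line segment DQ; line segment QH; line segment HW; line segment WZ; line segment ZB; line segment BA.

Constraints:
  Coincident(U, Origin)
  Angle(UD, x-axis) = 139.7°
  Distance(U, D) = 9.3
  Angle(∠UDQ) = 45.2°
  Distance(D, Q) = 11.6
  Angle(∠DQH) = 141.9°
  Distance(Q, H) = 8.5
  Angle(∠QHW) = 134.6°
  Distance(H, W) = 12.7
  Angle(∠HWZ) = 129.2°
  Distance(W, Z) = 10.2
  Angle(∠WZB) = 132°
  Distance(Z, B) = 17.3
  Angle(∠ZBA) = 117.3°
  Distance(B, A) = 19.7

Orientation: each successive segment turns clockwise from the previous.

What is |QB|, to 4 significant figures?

29.39

U is at the origin; UD runs at 139.7° with length 9.3, so D = (-7.093, 6.015). ∠UDQ = 45.2° gives DQ at 4.900° from the x-axis; with |DQ| = 11.6, Q = (4.465, 7.006). ∠DQH = 141.9° gives QH at -33.20° from the x-axis; with |QH| = 8.5, H = (11.58, 2.352). ∠QHW = 134.6° gives HW at -78.60° from the x-axis; with |HW| = 12.7, W = (14.09, -10.10). ∠HWZ = 129.2° gives WZ at -129.4° from the x-axis; with |WZ| = 10.2, Z = (7.613, -17.98). ∠WZB = 132.0° gives ZB at -177.4° from the x-axis; with |ZB| = 17.3, B = (-9.669, -18.76). Then |QB| = |B − Q| = 29.39.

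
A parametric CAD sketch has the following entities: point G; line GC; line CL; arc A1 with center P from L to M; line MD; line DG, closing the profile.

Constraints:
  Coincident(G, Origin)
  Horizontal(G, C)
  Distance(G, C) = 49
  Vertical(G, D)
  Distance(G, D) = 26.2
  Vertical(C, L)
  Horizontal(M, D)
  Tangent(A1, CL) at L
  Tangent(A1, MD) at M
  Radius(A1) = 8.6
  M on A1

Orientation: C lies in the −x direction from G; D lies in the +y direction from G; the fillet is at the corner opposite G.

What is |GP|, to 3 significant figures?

44.1

G is at the origin; G and C share the same y with |GC| = 49.0 and C on the −x side, so C = (-49.0, 0.00). G and D share the same x with |GD| = 26.2 and D on the +y side, so D = (0.00, 26.2). The virtual corner opposite G is at (-49.0, 26.2). Since A1 is tangent to CL there, PL ⟂ CL and tangency of A1 to MD means the radius PM is perpendicular to MD, with radius 8.6, so the center P sits 8.6 in from both sides at P = (-40.4, 17.6). Then |GP| = |P − G| = 44.1.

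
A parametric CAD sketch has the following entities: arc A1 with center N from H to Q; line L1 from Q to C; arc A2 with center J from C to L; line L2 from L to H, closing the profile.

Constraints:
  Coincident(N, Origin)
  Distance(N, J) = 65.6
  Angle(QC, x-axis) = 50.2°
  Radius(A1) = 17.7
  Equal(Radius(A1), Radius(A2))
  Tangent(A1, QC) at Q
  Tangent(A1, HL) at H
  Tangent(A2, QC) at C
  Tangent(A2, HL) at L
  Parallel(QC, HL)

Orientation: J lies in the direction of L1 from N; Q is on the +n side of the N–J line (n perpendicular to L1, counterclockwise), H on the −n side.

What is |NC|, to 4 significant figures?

67.95

The slot axis is L1's direction at 50.2°, so u = (cos 50.2°, sin 50.2°) = (0.6401, 0.7683) and n = (−sin 50.2°, cos 50.2°) = (-0.7683, 0.6401). N is at the origin and J lies 65.6 along u from N, so J = 65.6·u = (41.99, 50.40). Tangency of A1 to both parallel lines with radius 17.7 puts Q and H at N ± 17.7·n: Q = (-13.60, 11.33), H = (13.60, -11.33). Equal radii place C and L the same way about J: C = J + 17.7·n = (28.39, 61.73), L = J − 17.7·n = (55.59, 39.07). Then |NC| = |C − N| = 67.95.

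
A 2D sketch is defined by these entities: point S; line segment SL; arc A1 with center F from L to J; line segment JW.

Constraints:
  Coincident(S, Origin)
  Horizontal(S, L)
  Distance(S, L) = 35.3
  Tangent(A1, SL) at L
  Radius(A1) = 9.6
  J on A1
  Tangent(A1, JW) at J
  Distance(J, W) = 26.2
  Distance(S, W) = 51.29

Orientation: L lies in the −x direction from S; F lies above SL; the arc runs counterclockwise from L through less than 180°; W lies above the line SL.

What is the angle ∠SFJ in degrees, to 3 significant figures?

34.7°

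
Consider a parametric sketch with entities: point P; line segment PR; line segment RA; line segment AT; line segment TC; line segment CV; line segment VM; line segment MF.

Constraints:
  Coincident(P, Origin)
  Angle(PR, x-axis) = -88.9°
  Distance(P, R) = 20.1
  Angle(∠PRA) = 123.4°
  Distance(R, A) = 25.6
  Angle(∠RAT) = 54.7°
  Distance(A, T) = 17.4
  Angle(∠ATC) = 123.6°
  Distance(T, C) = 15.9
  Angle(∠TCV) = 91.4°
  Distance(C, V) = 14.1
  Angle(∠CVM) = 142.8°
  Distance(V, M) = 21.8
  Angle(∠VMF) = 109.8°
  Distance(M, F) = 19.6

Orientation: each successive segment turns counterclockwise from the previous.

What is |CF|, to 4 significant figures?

40.89

∠CVM = 142.8° gives VM at -84.80° from the x-axis; with |VM| = 21.8, M = (1.932, -41.97). ∠VMF = 109.8° gives MF at -14.60° from the x-axis; with |MF| = 19.6, F = (20.90, -46.91). Then |CF| = |F − C| = 40.89.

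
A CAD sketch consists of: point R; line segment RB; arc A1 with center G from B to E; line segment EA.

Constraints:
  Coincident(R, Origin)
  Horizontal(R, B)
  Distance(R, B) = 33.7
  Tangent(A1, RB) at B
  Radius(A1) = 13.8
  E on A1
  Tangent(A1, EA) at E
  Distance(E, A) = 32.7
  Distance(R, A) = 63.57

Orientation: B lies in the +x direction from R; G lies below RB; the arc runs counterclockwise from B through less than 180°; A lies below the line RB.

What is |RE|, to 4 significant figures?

31.16

Checks: ∠(GB, BR) = 90.00° ✓; |GB| = 13.80 ✓; |GE| = 13.80 ✓; ∠(GE, EA) = 90.00° ✓; |EA| = 32.70 ✓; |RA| = 63.57 ✓.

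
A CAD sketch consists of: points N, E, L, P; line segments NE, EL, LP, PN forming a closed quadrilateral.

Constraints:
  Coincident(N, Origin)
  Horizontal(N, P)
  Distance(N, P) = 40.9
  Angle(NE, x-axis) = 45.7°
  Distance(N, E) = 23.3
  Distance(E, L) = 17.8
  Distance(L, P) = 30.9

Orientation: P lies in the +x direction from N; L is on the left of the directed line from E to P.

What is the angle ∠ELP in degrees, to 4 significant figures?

69.40°

Checks: |EL| = 17.80 ✓; |LP| = 30.90 ✓.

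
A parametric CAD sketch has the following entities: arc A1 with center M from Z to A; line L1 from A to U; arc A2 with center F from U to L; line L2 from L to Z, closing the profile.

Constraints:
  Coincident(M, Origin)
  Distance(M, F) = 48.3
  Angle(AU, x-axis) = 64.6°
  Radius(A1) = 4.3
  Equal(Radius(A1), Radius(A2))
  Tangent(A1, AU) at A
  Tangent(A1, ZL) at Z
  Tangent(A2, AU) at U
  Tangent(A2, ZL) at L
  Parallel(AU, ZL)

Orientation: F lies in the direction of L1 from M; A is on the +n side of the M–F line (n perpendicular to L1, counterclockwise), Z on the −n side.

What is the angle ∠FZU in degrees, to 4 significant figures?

5.008°

The slot axis is L1's direction at 64.6°, so u = (cos 64.6°, sin 64.6°) = (0.4289, 0.9033) and n = (−sin 64.6°, cos 64.6°) = (-0.9033, 0.4289). M is at the origin and F lies 48.3 along u from M, so F = 48.3·u = (20.72, 43.63). Tangency of A1 to both parallel lines with radius 4.3 puts A and Z at M ± 4.3·n: A = (-3.884, 1.844), Z = (3.884, -1.844). Equal radii place U and L the same way about F: U = F + 4.3·n = (16.83, 45.48), L = F − 4.3·n = (24.60, 41.79). Then cos ∠FZU = ZF·ZU / (|ZF||ZU|), giving 5.008°.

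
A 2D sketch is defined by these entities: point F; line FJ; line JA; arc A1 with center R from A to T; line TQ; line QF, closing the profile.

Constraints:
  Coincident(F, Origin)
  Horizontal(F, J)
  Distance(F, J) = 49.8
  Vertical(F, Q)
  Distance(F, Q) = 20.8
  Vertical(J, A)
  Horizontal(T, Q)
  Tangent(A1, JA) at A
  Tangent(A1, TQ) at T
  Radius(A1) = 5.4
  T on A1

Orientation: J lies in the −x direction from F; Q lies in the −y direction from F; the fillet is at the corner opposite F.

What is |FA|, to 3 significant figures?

52.1

F is at the origin; F and J share the same y with |FJ| = 49.8 and J on the −x side, so J = (-49.8, 0.00). F and Q share the same x with |FQ| = 20.8 and Q on the −y side, so Q = (0.00, -20.8). The virtual corner opposite F is at (-49.8, -20.8). A1 meets JA tangentially, so RA is at right angles to JA and since A1 is tangent to TQ there, RT ⟂ TQ, with radius 5.4, so the center R sits 5.4 in from both sides at R = (-44.4, -15.4). That places the tangent points at A = (-49.8, -15.4) on JA and T = (-44.4, -20.8) on TQ. Then |FA| = |A − F| = 52.1.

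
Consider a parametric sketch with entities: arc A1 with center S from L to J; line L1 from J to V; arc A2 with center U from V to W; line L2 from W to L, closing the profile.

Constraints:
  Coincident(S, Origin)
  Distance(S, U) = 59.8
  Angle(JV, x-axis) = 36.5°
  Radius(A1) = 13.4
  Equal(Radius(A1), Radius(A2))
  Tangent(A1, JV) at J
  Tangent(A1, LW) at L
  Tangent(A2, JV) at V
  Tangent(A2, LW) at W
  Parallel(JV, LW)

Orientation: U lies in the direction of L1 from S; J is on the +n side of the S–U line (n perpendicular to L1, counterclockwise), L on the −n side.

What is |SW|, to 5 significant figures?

61.283

The slot axis is L1's direction at 36.5°, so u = (cos 36.5°, sin 36.5°) = (0.80386, 0.59482) and n = (−sin 36.5°, cos 36.5°) = (-0.59482, 0.80386). S is at the origin and U lies 59.8 along u from S, so U = 59.8·u = (48.071, 35.570). Tangency of A1 to both parallel lines with radius 13.4 puts J and L at S ± 13.4·n: J = (-7.9706, 10.772), L = (7.9706, -10.772). Equal radii place V and W the same way about U: V = U + 13.4·n = (40.100, 46.342), W = U − 13.4·n = (56.041, 24.799). Then |SW| = |W − S| = 61.283.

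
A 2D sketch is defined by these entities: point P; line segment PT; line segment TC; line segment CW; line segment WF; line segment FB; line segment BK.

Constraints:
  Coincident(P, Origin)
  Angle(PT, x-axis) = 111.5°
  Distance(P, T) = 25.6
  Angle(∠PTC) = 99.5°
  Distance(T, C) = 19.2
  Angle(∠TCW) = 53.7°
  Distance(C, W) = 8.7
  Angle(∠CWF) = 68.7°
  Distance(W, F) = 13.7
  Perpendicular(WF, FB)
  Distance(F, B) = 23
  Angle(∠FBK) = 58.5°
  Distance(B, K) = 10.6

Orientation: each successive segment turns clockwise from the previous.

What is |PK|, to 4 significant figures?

43.88

P is at the origin; PT runs at 111.5° with length 25.6, so T = (-9.382, 23.82). ∠PTC = 99.5° gives TC at 31.00° from the x-axis; with |TC| = 19.2, C = (7.075, 33.71). ∠TCW = 53.7° gives CW at -95.30° from the x-axis; with |CW| = 8.7, W = (6.272, 25.04). ∠CWF = 68.7° gives WF at 153.4° from the x-axis; with |WF| = 13.7, F = (-5.978, 31.18). WF is perpendicular to FB, so FB runs at 63.40°; with |FB| = 23.0, B = (4.320, 51.74). ∠FBK = 58.5° gives BK at -58.10° from the x-axis; with |BK| = 10.6, K = (9.922, 42.75). Then |PK| = |K − P| = 43.88.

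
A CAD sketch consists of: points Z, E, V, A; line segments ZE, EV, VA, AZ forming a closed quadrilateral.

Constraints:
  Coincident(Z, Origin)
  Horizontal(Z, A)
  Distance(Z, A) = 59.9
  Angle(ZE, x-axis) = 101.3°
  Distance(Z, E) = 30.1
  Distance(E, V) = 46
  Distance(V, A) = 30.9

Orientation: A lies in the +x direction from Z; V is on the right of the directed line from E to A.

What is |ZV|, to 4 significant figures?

29.01

Checks: |EV| = 46.00 ✓; |VA| = 30.90 ✓.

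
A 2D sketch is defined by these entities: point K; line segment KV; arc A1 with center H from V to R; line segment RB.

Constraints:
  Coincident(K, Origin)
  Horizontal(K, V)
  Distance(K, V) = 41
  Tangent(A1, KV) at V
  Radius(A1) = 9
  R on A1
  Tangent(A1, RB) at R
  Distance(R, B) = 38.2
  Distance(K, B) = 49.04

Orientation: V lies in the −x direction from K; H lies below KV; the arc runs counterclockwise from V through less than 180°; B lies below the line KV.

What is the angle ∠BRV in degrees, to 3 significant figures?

114°

Checks: |HV| = 9.000 ✓; |HR| = 9.000 ✓; ∠(HR, RB) = 90.00° ✓; |RB| = 38.20 ✓; |KB| = 49.04 ✓.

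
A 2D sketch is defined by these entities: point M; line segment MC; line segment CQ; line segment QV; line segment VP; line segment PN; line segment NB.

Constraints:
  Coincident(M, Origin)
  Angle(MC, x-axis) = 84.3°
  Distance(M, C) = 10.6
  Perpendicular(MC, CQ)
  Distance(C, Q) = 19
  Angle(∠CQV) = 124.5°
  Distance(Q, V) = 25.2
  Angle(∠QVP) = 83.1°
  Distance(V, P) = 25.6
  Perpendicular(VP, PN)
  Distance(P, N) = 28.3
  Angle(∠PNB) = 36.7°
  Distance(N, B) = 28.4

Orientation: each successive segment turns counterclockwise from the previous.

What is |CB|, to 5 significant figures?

30.441

The perpendicularity gives PN at right angles to VP, so PN runs at 56.700°; with |PN| = 28.3, N = (2.8152, 2.7854). ∠PNB = 36.7° gives NB at -160.00° from the x-axis; with |NB| = 28.4, B = (-23.872, -6.9280). Then |CB| = |B − C| = 30.441.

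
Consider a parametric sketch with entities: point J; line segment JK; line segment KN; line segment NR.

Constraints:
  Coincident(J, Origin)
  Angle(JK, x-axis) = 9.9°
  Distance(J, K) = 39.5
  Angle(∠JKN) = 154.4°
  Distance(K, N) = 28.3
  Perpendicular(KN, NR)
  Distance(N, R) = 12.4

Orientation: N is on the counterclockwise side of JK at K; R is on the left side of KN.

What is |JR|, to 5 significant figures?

64.093

∠JKN = 154.4°, so KN runs at 9.9° + (180° − 154.4°) = 35.500° from the x-axis; with |KN| = 28.3, N = K + 28.3·(cos 35.500°, sin 35.500°) = (61.951, 23.225). KN ⟂ NR; with |NR| = 12.4 on the left of KN, R = N + 12.4·(-0.58070, 0.81412) = (54.751, 33.320). Then |JR| = |R − J| = 64.093.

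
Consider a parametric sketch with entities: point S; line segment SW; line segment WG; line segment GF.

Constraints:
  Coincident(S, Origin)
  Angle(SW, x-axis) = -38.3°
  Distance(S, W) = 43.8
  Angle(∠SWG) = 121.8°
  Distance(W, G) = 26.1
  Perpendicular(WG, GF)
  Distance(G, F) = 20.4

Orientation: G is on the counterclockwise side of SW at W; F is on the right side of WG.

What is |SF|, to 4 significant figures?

75.76

∠SWG = 121.8°, so WG runs at -38.3° + (180° − 121.8°) = 19.90° from the x-axis; with |WG| = 26.1, G = W + 26.1·(cos 19.90°, sin 19.90°) = (58.91, -18.26). WG ⟂ GF; with |GF| = 20.4 on the right of WG, F = G + 20.4·(0.3404, -0.9403) = (65.86, -37.44). Then |SF| = |F − S| = 75.76.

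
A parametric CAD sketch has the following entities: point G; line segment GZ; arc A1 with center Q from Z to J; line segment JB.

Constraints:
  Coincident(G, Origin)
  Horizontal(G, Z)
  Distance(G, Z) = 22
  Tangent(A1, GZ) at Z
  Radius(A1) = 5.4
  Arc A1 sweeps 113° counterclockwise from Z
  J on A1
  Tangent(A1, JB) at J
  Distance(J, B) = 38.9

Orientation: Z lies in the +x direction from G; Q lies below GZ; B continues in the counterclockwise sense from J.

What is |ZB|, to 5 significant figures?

44.509

On A1, Z sits at bearing 90° from Q; a 113° counterclockwise sweep puts J at bearing 203°, so J = Q + 5.4·(cos 203°, sin 203°) = (17.029, -7.5099). A1 meets JB tangentially, so QJ is at right angles to JB, so JB runs along (−sin 203°, cos 203°); with |JB| = 38.9, B = (32.229, -43.318). Then |ZB| = |B − Z| = 44.509.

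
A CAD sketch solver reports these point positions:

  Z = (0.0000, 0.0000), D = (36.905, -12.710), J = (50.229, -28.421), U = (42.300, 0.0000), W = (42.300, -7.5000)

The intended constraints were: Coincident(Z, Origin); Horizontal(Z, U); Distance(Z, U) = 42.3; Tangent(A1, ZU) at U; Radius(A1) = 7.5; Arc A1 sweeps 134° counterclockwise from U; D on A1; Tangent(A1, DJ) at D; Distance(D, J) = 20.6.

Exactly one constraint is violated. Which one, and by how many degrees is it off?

Tangent(A1, DJ) at D — off by 3.70°.

Z = (0.00, 0.00) ✓; Z.y = 0.00, U.y = 0.00 ✓; |ZU| = 42.30 ✓; ∠(WU, UZ) = 90.00° ✓; |WU| = 7.500 ✓; bearing(W→D) − bearing(W→U) = 134.0° ✓; |WD| = 7.500 ✓; ∠(WD, DJ) = 93.70° ✗; |DJ| = 20.60 ✓.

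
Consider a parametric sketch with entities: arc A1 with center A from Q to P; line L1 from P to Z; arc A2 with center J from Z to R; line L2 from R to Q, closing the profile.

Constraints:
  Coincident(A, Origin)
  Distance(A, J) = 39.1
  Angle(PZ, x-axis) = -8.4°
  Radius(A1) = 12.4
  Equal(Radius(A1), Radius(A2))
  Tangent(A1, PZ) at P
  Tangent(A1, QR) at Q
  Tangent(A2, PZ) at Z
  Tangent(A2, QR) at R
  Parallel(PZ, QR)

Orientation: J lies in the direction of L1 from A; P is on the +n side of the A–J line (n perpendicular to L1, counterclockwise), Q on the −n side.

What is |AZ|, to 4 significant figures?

41.02

The slot axis is L1's direction at -8.4°, so u = (cos -8.4°, sin -8.4°) = (0.9893, -0.1461) and n = (−sin -8.4°, cos -8.4°) = (0.1461, 0.9893). A is at the origin and J lies 39.1 along u from A, so J = 39.1·u = (38.68, -5.712). Tangency of A1 to both parallel lines with radius 12.4 puts P and Q at A ± 12.4·n: P = (1.811, 12.27), Q = (-1.811, -12.27). Equal radii place Z and R the same way about J: Z = J + 12.4·n = (40.49, 6.555), R = J − 12.4·n = (36.87, -17.98). Then |AZ| = |Z − A| = 41.02.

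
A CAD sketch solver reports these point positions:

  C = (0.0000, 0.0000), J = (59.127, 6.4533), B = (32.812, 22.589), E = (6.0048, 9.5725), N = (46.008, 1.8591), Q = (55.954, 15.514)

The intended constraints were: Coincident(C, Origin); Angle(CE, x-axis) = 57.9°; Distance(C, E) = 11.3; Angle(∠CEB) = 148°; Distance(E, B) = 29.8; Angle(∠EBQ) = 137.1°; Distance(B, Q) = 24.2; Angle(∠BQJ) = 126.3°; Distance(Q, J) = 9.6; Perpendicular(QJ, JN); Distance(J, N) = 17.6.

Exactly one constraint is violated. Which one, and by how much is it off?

Distance(J, N) = 17.6 — off by 3.70.

C = (0.00, 0.00) ✓; CE at 57.90° ✓; |CE| = 11.30 ✓; ∠CEB = 148.0° ✓; |EB| = 29.80 ✓; ∠EBQ = 137.1° ✓; |BQ| = 24.20 ✓; ∠BQJ = 126.3° ✓; |QJ| = 9.600 ✓; ∠(QJ, JN) = 90.00° ✓; |JN| = 13.90 ✗.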